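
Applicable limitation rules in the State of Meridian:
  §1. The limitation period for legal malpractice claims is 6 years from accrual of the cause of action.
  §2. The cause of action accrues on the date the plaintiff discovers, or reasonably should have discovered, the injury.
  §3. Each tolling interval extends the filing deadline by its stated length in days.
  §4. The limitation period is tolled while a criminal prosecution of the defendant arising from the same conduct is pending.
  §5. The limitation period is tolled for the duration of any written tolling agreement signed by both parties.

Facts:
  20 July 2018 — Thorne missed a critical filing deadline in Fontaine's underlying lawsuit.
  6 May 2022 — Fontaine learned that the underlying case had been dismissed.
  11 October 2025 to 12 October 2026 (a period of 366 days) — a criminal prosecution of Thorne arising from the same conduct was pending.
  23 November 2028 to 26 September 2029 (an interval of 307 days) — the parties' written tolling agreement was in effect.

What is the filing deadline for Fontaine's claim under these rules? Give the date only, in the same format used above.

10 March 2030

Accrual is tied to discovery, so the period began on 6 May 2022 rather than on 20 July 2018 when the act occurred.
The untolled deadline — 6 years after 6 May 2022 — is 6 May 2028.
Because the pending criminal prosecution ran from 11 October 2025 to 12 October 2026, the deadline is extended by 366 days to 7 May 2029.
The written tolling agreement from 23 November 2028 to 26 September 2029 tolled the period for 307 days, extending the deadline to 10 March 2030.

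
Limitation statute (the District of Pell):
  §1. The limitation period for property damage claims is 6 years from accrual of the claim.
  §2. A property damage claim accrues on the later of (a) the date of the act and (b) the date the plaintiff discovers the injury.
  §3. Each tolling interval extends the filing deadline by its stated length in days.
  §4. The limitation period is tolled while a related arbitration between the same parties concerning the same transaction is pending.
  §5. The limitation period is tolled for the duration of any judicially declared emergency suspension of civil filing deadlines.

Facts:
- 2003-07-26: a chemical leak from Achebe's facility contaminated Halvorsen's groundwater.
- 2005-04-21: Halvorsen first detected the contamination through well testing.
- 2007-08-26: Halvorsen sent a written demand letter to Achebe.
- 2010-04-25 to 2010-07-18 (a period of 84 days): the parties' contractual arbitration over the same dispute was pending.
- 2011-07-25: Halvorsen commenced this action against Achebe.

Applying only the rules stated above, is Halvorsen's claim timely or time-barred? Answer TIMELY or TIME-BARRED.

TIME-BARRED

Taking the later of the act (2003-07-26) and discovery (2005-04-21), the claim accrued on 2005-04-21.
The untolled deadline — 6 years after 2005-04-21 — is 2011-04-21.
The period was tolled for 84 days by the pending related arbitration (2010-04-25 to 2010-07-18), pushing the deadline to 2011-07-14.
Nothing else in the chronology tolls or restarts the period.
The 2011-07-25 filing falls after the 2011-07-14 deadline; the claim is time-barred.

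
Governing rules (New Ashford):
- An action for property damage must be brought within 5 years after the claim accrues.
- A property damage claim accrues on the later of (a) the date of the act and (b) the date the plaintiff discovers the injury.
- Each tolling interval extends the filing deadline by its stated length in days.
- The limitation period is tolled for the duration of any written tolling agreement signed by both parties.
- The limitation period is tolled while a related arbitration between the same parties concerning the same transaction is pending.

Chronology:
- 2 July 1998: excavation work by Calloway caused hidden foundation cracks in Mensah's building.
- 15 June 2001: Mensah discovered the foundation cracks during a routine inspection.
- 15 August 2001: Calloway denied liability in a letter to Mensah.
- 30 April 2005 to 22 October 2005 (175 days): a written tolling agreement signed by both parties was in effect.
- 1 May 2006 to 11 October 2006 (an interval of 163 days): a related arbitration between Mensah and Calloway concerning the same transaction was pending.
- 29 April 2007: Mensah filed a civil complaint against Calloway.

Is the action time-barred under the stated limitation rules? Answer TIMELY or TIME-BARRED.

The claim accrued on 15 June 2001 — the later of the 2 July 1998 act and the 15 June 2001 discovery.
5 years from 15 June 2001 is 15 June 2006.
The written tolling agreement from 30 April 2005 to 22 October 2005 tolled the period for 175 days, extending the deadline to 7 December 2006.
Because the pending related arbitration ran from 1 May 2006 to 11 October 2006, the deadline is extended by 163 days to 19 May 2007.
Nothing else in the chronology tolls or restarts the period.
The 29 April 2007 filing precedes the 19 May 2007 deadline; the claim is timely.

TIMELY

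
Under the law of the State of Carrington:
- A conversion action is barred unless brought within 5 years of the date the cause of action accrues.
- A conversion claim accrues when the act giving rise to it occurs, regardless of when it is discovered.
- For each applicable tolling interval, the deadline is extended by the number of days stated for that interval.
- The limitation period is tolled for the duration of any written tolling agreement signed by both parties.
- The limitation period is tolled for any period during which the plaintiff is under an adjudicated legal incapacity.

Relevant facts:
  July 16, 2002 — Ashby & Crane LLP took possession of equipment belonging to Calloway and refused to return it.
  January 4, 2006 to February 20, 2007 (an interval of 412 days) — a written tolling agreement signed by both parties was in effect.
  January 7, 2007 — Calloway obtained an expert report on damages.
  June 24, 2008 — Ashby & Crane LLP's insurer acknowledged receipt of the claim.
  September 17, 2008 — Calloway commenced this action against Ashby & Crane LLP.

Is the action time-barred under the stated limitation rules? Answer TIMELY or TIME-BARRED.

TIME-BARRED

The cause of action accrued on July 16, 2002, the date of the act.
The untolled deadline — 5 years after July 16, 2002 — is July 16, 2007.
The written tolling agreement from January 4, 2006 to February 20, 2007 tolled the period for 412 days, extending the deadline to August 31, 2008.
Nothing else in the chronology tolls or restarts the period.
The September 17, 2008 filing falls after the August 31, 2008 deadline; the claim is time-barred.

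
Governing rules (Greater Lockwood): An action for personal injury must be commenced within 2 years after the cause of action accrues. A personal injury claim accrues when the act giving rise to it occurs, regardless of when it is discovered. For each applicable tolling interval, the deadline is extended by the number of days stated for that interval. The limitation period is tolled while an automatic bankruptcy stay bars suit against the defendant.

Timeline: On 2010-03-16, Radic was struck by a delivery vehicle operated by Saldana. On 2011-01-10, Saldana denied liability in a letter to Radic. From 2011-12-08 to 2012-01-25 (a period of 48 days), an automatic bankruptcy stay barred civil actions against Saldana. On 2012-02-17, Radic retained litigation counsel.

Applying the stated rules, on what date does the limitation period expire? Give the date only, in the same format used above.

The claim accrued on 2010-03-16, when the wrongful act occurred.
The untolled deadline — 2 years after 2010-03-16 — is 2012-03-16.
The period was tolled for 48 days by the automatic bankruptcy stay (2011-12-08 to 2012-01-25), pushing the deadline to 2012-05-03.
The other events in the timeline have no effect on the limitation period under the stated rules.

2012-05-03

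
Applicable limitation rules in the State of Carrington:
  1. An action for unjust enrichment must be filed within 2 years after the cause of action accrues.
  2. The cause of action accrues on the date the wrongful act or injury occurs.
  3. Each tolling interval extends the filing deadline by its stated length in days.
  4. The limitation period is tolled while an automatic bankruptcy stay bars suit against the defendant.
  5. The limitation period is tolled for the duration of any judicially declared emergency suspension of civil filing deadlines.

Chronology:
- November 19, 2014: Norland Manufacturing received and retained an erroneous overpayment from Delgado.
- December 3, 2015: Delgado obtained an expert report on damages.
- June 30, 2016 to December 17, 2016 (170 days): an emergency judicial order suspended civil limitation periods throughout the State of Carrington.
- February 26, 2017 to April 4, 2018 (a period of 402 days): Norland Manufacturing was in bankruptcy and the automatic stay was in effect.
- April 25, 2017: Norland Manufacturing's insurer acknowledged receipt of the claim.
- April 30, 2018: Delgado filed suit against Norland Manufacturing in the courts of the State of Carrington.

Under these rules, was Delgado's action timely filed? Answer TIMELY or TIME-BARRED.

TIMELY

The claim accrued on November 19, 2014, when the wrongful act occurred.
2 years from November 19, 2014 is November 19, 2016.
The period was tolled for 170 days by the emergency suspension of filing deadlines (June 30, 2016 to December 17, 2016), pushing the deadline to May 8, 2017.
Because the automatic bankruptcy stay ran from February 26, 2017 to April 4, 2018, the deadline is extended by 402 days to June 14, 2018.
None of the other events listed affects the running of the period under the stated rules.
Delgado filed on April 30, 2018, before the June 14, 2018 deadline, so the action is timely.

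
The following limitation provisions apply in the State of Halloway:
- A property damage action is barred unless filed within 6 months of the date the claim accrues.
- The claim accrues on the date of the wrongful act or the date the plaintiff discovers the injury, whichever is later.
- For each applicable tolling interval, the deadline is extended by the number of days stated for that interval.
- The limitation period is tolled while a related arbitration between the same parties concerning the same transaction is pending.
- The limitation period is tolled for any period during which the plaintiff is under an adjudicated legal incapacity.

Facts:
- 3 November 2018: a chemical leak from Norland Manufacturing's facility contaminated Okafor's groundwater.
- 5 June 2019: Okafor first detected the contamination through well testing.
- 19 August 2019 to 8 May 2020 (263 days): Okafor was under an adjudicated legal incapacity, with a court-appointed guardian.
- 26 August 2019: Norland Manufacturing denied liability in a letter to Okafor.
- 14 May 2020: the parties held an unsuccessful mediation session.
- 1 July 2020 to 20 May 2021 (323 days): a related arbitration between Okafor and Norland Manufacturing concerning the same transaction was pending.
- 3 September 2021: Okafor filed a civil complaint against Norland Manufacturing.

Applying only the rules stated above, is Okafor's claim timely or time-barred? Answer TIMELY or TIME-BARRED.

The claim accrued on 5 June 2019 — the later of the 3 November 2018 act and the 5 June 2019 discovery.
6 months from 5 June 2019 is 5 December 2019.
Because the plaintiff's legal incapacity ran from 19 August 2019 to 8 May 2020, the deadline is extended by 263 days to 24 August 2020.
The period was tolled for 323 days by the pending related arbitration (1 July 2020 to 20 May 2021), pushing the deadline to 13 July 2021.
Nothing else in the chronology tolls or restarts the period.
Filing on 3 September 2021 missed the 13 July 2021 deadline — the action is time-barred.

TIME-BARRED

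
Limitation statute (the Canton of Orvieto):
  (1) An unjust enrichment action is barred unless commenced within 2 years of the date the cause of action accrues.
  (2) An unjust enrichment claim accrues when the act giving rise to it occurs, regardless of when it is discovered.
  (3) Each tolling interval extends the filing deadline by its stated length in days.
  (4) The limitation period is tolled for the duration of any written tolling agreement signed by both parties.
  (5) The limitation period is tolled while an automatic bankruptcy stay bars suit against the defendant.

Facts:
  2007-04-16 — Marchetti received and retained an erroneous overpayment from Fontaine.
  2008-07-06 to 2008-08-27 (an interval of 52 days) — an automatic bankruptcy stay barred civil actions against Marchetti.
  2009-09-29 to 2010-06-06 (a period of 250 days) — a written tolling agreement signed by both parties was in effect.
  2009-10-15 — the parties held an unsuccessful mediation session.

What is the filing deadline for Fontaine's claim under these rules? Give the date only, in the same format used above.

The limitation period began to run on 2007-04-16.
2 years from 2007-04-16 is 2009-04-16.
The automatic bankruptcy stay from 2008-07-06 to 2008-08-27 tolled the period for 52 days, extending the deadline to 2009-06-07.
By the time the written tolling agreement began on 2009-09-29, the limitation period had already expired on 2009-06-07; that interval cannot revive it.
The other events in the timeline have no effect on the limitation period under the stated rules.

2009-06-07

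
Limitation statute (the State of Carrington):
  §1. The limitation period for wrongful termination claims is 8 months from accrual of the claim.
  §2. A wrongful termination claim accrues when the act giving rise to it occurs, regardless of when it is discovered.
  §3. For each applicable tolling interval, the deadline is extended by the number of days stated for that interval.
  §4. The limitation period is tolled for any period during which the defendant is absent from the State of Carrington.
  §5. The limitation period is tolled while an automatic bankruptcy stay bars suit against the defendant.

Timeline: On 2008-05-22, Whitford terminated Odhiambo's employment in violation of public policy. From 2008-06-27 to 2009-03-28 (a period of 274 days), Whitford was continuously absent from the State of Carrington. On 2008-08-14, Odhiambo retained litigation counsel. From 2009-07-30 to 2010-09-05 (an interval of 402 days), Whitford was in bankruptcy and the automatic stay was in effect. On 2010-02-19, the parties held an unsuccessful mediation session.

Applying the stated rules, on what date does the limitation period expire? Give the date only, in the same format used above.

The limitation period began to run on 2008-05-22.
Adding the 8 months base period to 2008-05-22 gives a deadline of 2009-01-22, before any tolling.
The period was tolled for 274 days by the defendant's absence from the jurisdiction (2008-06-27 to 2009-03-28), pushing the deadline to 2009-10-23.
The period was tolled for 402 days by the automatic bankruptcy stay (2009-07-30 to 2010-09-05), pushing the deadline to 2010-11-29.
Nothing else in the chronology tolls or restarts the period.

2010-11-29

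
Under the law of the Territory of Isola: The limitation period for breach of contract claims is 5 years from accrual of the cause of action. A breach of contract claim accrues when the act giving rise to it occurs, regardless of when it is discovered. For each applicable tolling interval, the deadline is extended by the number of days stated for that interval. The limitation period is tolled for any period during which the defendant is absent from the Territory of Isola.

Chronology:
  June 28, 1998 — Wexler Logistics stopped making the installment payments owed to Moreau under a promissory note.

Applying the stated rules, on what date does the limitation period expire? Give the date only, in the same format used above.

The limitation period began to run on June 28, 1998.
5 years from June 28, 1998 is June 28, 2003.

June 28, 2003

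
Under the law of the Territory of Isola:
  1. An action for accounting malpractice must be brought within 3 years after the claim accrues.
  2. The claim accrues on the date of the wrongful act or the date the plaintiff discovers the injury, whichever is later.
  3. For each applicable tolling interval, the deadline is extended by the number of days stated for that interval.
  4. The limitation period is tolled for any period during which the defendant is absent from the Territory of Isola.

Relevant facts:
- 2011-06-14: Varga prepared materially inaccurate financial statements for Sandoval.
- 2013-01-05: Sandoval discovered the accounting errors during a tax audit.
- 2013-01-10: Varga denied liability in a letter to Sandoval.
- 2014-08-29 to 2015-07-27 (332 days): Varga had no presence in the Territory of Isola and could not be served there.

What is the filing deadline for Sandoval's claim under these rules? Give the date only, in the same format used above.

2016-12-02

The claim accrued on 2013-01-05 — the later of the 2011-06-14 act and the 2013-01-05 discovery.
The untolled deadline — 3 years after 2013-01-05 — is 2016-01-05.
The period was tolled for 332 days by the defendant's absence from the jurisdiction (2014-08-29 to 2015-07-27), pushing the deadline to 2016-12-02.
None of the other events listed affects the running of the period under the stated rules.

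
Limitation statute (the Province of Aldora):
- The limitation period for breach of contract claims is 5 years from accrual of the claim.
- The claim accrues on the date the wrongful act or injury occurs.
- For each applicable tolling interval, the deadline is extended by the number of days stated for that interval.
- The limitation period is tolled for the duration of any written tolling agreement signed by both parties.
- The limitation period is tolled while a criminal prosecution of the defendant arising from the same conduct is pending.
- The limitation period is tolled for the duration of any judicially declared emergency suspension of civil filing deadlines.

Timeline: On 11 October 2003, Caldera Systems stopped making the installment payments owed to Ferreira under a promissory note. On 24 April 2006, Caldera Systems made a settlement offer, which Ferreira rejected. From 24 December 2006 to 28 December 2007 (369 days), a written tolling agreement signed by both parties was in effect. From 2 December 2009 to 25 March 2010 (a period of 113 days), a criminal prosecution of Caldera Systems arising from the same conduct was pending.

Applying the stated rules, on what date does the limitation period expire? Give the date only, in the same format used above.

The limitation period began to run on 11 October 2003.
The untolled deadline — 5 years after 11 October 2003 — is 11 October 2008.
The written tolling agreement from 24 December 2006 to 28 December 2007 tolled the period for 369 days, extending the deadline to 15 October 2009.
The pending criminal prosecution starting 2 December 2009 came too late — the period had run on 15 October 2009 — and so does not extend the deadline.
None of the other events listed affects the running of the period under the stated rules.

15 October 2009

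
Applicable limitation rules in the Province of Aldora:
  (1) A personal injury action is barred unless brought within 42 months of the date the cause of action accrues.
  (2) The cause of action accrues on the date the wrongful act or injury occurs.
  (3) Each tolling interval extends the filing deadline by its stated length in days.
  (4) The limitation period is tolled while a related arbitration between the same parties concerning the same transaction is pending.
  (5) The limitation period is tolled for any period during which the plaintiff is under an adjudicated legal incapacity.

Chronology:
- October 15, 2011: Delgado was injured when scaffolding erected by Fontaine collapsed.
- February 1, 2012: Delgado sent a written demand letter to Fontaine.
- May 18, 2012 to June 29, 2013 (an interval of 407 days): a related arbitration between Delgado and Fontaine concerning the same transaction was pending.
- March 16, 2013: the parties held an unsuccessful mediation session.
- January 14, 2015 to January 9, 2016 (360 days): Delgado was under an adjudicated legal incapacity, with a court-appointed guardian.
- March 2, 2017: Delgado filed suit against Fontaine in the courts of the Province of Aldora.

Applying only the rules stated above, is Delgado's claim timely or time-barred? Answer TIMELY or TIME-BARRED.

The claim accrued on October 15, 2011, when the wrongful act occurred.
The untolled deadline — 42 months after October 15, 2011 — is April 15, 2015.
The pending related arbitration from May 18, 2012 to June 29, 2013 tolled the period for 407 days, extending the deadline to May 26, 2016.
The period was tolled for 360 days by the plaintiff's legal incapacity (January 14, 2015 to January 9, 2016), pushing the deadline to May 21, 2017.
None of the other events listed affects the running of the period under the stated rules.
The March 2, 2017 filing precedes the May 21, 2017 deadline; the claim is timely.

TIMELY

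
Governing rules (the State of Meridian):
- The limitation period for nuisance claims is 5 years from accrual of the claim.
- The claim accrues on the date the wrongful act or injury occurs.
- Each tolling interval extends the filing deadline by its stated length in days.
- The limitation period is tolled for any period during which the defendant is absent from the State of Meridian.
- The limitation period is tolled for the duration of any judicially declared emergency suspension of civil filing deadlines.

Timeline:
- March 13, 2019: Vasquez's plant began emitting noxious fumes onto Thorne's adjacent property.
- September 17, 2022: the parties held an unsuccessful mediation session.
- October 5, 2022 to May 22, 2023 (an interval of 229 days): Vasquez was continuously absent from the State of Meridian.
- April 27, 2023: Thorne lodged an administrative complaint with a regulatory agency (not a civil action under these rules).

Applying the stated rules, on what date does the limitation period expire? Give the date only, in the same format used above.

The limitation period began to run on March 13, 2019.
Adding the 5 years base period to March 13, 2019 gives a deadline of March 13, 2024, before any tolling.
The period was tolled for 229 days by the defendant's absence from the jurisdiction (October 5, 2022 to May 22, 2023), pushing the deadline to October 28, 2024.
None of the other events listed affects the running of the period under the stated rules.

October 28, 2024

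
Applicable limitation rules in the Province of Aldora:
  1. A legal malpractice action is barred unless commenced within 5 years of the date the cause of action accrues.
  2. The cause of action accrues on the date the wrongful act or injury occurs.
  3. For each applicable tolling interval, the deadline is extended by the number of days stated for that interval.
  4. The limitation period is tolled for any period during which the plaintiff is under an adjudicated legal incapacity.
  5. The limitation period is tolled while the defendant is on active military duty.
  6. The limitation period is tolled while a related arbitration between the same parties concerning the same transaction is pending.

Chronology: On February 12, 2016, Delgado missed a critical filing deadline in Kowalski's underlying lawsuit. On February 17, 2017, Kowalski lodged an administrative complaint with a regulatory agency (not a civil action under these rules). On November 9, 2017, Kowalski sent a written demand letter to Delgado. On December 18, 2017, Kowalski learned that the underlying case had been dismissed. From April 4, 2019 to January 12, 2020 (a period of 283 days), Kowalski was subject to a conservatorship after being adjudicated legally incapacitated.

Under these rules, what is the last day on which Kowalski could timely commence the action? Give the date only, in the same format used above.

The claim accrued on February 12, 2016, when the wrongful act occurred; under the stated occurrence rule the December 18, 2017 discovery does not delay accrual.
Adding the 5 years base period to February 12, 2016 gives a deadline of February 12, 2021, before any tolling.
The period was tolled for 283 days by the plaintiff's legal incapacity (April 4, 2019 to January 12, 2020), pushing the deadline to November 22, 2021.
The other events in the timeline have no effect on the limitation period under the stated rules.

November 22, 2021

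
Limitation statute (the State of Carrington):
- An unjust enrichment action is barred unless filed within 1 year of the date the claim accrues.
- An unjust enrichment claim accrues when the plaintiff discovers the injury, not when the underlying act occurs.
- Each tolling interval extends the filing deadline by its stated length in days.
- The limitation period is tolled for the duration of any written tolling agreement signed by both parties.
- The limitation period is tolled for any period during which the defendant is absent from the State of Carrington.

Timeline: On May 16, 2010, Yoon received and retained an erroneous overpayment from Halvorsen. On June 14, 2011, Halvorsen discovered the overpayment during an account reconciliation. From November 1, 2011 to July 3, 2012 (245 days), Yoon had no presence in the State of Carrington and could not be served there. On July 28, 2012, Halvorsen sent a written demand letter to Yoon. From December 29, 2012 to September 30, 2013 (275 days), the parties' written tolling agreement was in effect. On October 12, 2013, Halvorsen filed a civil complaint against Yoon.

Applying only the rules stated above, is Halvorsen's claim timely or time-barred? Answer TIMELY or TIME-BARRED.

TIMELY

Under the discovery rule, the claim accrued on June 14, 2011, when Halvorsen discovered the injury — not on the May 16, 2010 date of the underlying act.
Adding the 1 year base period to June 14, 2011 gives a deadline of June 14, 2012, before any tolling.
Because the defendant's absence from the jurisdiction ran from November 1, 2011 to July 3, 2012, the deadline is extended by 245 days to February 14, 2013.
The period was tolled for 275 days by the written tolling agreement (December 29, 2012 to September 30, 2013), pushing the deadline to November 16, 2013.
The other events in the timeline have no effect on the limitation period under the stated rules.
Filing on October 12, 2013 beat the November 16, 2013 deadline — the action is timely.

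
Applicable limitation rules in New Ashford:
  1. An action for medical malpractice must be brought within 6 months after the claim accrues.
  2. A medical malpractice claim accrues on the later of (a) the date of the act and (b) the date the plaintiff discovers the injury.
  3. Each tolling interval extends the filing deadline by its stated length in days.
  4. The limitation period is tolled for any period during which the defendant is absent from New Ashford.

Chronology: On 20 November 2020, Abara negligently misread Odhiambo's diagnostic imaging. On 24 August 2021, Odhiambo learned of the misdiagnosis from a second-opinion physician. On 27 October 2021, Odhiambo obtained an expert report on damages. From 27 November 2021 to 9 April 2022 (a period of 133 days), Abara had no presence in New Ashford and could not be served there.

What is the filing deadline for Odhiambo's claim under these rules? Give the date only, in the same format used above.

7 July 2022

Taking the later of the act (20 November 2020) and discovery (24 August 2021), the claim accrued on 24 August 2021.
Adding the 6 months base period to 24 August 2021 gives a deadline of 24 February 2022, before any tolling.
Because the defendant's absence from the jurisdiction ran from 27 November 2021 to 9 April 2022, the deadline is extended by 133 days to 7 July 2022.
The other events in the timeline have no effect on the limitation period under the stated rules.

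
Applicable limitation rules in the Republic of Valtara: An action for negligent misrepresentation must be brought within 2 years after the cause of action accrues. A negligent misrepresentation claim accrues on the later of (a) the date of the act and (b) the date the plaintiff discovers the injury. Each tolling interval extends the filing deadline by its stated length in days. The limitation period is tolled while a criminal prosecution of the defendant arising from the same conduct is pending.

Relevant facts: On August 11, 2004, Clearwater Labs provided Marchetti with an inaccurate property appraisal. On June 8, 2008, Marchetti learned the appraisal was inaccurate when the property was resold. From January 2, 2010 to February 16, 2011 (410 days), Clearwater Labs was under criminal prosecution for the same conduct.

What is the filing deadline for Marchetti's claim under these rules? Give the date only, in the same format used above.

July 23, 2011

The claim accrued on June 8, 2008 — the later of the August 11, 2004 act and the June 8, 2008 discovery.
Adding the 2 years base period to June 8, 2008 gives a deadline of June 8, 2010, before any tolling.
Because the pending criminal prosecution ran from January 2, 2010 to February 16, 2011, the deadline is extended by 410 days to July 23, 2011.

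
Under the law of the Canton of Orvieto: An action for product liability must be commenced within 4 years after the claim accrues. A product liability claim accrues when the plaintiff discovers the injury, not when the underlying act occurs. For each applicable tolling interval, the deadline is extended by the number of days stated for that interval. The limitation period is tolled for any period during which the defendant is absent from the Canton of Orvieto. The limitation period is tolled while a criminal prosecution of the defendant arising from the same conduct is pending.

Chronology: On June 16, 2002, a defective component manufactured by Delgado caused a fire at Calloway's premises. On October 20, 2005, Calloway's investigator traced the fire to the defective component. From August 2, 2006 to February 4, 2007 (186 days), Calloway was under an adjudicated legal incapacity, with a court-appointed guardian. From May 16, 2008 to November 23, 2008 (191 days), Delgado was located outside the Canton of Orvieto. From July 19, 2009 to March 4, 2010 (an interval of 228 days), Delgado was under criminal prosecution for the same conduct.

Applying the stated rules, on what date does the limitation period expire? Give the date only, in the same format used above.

The claim did not accrue until Calloway discovered the injury on October 20, 2005; the June 16, 2002 act date does not start the clock under the stated rule.
Adding the 4 years base period to October 20, 2005 gives a deadline of October 20, 2009, before any tolling.
Because the defendant's absence from the jurisdiction ran from May 16, 2008 to November 23, 2008, the deadline is extended by 191 days to April 29, 2010.
The period was tolled for 228 days by the pending criminal prosecution (July 19, 2009 to March 4, 2010), pushing the deadline to December 13, 2010.
The plaintiff's legal incapacity from August 2, 2006 to February 4, 2007 does not toll the period, because no stated rule makes the plaintiff's incapacity a tolling event.

December 13, 2010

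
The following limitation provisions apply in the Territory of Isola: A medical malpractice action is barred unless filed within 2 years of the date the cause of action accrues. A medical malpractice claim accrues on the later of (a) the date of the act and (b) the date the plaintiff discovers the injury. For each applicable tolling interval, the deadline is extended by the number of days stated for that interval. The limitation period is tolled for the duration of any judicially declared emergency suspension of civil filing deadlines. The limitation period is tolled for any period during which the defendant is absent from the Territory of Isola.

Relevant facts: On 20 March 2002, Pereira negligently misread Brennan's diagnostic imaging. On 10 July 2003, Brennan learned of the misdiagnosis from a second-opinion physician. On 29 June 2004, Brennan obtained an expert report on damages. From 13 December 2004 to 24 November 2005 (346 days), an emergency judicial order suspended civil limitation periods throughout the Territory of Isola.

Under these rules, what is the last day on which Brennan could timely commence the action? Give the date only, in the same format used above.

Because discovery on 10 July 2003 post-dates the 20 March 2002 act, accrual under the later-of rule falls on 10 July 2003.
The untolled deadline — 2 years after 10 July 2003 — is 10 July 2005.
Because the emergency suspension of filing deadlines ran from 13 December 2004 to 24 November 2005, the deadline is extended by 346 days to 21 June 2006.
None of the other events listed affects the running of the period under the stated rules.

21 June 2006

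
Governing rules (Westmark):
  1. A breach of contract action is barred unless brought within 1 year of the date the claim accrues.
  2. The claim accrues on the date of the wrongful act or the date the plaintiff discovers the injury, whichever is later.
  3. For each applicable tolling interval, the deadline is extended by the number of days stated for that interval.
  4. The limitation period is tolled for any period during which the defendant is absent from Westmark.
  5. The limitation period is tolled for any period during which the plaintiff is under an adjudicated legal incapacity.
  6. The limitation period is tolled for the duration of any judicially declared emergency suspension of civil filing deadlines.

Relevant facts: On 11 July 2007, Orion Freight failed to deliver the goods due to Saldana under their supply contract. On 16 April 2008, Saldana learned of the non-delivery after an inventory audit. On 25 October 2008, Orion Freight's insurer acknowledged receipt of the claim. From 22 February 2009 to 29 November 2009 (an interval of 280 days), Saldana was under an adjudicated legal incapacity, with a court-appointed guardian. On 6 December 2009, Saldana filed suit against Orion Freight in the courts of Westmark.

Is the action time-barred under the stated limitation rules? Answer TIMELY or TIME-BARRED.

Because discovery on 16 April 2008 post-dates the 11 July 2007 act, accrual under the later-of rule falls on 16 April 2008.
The untolled deadline — 1 year after 16 April 2008 — is 16 April 2009.
The plaintiff's legal incapacity from 22 February 2009 to 29 November 2009 tolled the period for 280 days, extending the deadline to 21 January 2010.
The other events in the timeline have no effect on the limitation period under the stated rules.
Saldana filed on 6 December 2009, before the 21 January 2010 deadline, so the action is timely.

TIMELY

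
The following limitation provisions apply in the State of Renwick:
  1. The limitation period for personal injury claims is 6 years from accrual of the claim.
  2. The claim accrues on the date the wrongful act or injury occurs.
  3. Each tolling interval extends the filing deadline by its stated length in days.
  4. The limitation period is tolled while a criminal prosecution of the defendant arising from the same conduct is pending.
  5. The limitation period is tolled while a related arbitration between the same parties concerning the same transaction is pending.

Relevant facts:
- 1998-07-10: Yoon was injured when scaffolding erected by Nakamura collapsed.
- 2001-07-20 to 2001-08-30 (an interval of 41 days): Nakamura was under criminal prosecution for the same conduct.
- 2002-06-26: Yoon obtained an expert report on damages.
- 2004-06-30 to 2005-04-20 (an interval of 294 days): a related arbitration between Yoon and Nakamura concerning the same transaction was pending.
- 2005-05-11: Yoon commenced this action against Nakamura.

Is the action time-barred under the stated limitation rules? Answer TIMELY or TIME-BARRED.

TIMELY

The claim accrued on 1998-07-10, when the wrongful act occurred.
The untolled deadline — 6 years after 1998-07-10 — is 2004-07-10.
The period was tolled for 41 days by the pending criminal prosecution (2001-07-20 to 2001-08-30), pushing the deadline to 2004-08-20.
The pending related arbitration from 2004-06-30 to 2005-04-20 tolled the period for 294 days, extending the deadline to 2005-06-10.
Nothing else in the chronology tolls or restarts the period.
The 2005-05-11 filing precedes the 2005-06-10 deadline; the claim is timely.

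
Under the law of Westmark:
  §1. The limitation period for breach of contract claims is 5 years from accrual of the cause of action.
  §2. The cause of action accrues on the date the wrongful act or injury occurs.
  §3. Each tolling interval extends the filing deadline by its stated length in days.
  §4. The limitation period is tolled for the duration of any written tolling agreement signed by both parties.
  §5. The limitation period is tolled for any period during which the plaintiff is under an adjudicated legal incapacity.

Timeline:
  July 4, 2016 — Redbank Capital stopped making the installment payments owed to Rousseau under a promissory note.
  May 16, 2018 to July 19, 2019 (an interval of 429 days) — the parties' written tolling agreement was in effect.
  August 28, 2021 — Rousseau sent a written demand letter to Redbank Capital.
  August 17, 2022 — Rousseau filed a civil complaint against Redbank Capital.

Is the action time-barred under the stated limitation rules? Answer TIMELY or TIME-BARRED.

TIMELY

The claim accrued on July 4, 2016, when the wrongful act occurred.
Adding the 5 years base period to July 4, 2016 gives a deadline of July 4, 2021, before any tolling.
The written tolling agreement from May 16, 2018 to July 19, 2019 tolled the period for 429 days, extending the deadline to September 6, 2022.
Nothing else in the chronology tolls or restarts the period.
The August 17, 2022 filing precedes the September 6, 2022 deadline; the claim is timely.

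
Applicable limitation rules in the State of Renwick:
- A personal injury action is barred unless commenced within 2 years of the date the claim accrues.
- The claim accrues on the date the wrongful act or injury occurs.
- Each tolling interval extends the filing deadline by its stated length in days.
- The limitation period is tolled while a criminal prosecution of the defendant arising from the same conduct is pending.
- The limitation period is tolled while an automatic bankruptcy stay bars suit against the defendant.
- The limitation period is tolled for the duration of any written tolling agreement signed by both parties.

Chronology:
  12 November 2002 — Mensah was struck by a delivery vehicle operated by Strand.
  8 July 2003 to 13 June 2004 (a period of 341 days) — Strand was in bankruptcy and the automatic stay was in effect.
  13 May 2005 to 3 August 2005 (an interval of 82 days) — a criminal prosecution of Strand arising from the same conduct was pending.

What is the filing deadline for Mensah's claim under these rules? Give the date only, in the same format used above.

9 January 2006

The limitation period began to run on 12 November 2002.
Adding the 2 years base period to 12 November 2002 gives a deadline of 12 November 2004, before any tolling.
Because the automatic bankruptcy stay ran from 8 July 2003 to 13 June 2004, the deadline is extended by 341 days to 19 October 2005.
The pending criminal prosecution from 13 May 2005 to 3 August 2005 tolled the period for 82 days, extending the deadline to 9 January 2006.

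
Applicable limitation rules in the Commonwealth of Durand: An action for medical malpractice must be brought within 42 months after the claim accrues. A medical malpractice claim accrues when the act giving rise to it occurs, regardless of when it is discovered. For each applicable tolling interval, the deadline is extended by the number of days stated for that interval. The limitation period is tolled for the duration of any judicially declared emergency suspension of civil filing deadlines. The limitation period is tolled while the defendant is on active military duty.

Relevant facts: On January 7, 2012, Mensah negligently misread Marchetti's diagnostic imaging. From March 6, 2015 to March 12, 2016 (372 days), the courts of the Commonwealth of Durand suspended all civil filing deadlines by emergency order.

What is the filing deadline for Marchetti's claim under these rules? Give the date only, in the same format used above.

The limitation period began to run on January 7, 2012.
Adding the 42 months base period to January 7, 2012 gives a deadline of July 7, 2015, before any tolling.
The period was tolled for 372 days by the emergency suspension of filing deadlines (March 6, 2015 to March 12, 2016), pushing the deadline to July 13, 2016.

July 13, 2016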